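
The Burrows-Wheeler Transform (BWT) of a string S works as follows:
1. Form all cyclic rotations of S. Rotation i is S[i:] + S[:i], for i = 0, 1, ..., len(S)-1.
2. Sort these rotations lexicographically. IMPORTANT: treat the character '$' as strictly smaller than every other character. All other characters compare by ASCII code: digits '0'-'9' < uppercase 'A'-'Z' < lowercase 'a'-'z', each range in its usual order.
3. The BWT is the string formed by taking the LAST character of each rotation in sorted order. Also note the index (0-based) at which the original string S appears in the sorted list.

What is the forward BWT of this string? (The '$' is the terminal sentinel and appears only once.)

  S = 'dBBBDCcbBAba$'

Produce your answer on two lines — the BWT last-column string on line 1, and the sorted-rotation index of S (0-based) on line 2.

Answer: aBbdBBDBbcAC$
12

Derivation:
All 13 rotations (rotation i = S[i:]+S[:i]):
  rot[0] = dBBBDCcbBAba$
  rot[1] = BBBDCcbBAba$d
  rot[2] = BBDCcbBAba$dB
  rot[3] = BDCcbBAba$dBB
  rot[4] = DCcbBAba$dBBB
  rot[5] = CcbBAba$dBBBD
  rot[6] = cbBAba$dBBBDC
  rot[7] = bBAba$dBBBDCc
  rot[8] = BAba$dBBBDCcb
  rot[9] = Aba$dBBBDCcbB
  rot[10] = ba$dBBBDCcbBA
  rot[11] = a$dBBBDCcbBAb
  rot[12] = $dBBBDCcbBAba
Sorted (with $ < everything):
  sorted[0] = $dBBBDCcbBAba  (last char: 'a')
  sorted[1] = Aba$dBBBDCcbB  (last char: 'B')
  sorted[2] = BAba$dBBBDCcb  (last char: 'b')
  sorted[3] = BBBDCcbBAba$d  (last char: 'd')
  sorted[4] = BBDCcbBAba$dB  (last char: 'B')
  sorted[5] = BDCcbBAba$dBB  (last char: 'B')
  sorted[6] = CcbBAba$dBBBD  (last char: 'D')
  sorted[7] = DCcbBAba$dBBB  (last char: 'B')
  sorted[8] = a$dBBBDCcbBAb  (last char: 'b')
  sorted[9] = bBAba$dBBBDCc  (last char: 'c')
  sorted[10] = ba$dBBBDCcbBA  (last char: 'A')
  sorted[11] = cbBAba$dBBBDC  (last char: 'C')
  sorted[12] = dBBBDCcbBAba$  (last char: '$')
Last column: aBbdBBDBbcAC$
Original string S is at sorted index 12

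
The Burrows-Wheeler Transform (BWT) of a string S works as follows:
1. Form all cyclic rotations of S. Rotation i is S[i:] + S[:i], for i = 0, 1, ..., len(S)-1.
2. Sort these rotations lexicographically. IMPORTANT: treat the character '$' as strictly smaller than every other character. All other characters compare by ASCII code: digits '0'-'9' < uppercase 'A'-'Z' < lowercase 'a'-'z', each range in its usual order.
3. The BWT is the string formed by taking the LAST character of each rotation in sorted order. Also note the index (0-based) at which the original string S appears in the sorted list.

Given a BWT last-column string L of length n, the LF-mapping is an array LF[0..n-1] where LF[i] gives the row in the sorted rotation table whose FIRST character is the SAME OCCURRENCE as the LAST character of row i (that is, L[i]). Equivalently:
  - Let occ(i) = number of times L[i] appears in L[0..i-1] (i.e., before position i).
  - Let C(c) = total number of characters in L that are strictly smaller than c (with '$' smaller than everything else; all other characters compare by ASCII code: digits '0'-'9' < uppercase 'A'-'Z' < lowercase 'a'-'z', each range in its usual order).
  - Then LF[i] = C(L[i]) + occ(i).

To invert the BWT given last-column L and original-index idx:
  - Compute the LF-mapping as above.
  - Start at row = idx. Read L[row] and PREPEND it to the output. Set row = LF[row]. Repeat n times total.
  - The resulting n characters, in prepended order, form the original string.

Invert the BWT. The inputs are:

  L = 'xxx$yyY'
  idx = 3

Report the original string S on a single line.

LF mapping: 2 3 4 0 5 6 1
Walk LF starting at row 3, prepending L[row]:
  step 1: row=3, L[3]='$', prepend. Next row=LF[3]=0
  step 2: row=0, L[0]='x', prepend. Next row=LF[0]=2
  step 3: row=2, L[2]='x', prepend. Next row=LF[2]=4
  step 4: row=4, L[4]='y', prepend. Next row=LF[4]=5
  step 5: row=5, L[5]='y', prepend. Next row=LF[5]=6
  step 6: row=6, L[6]='Y', prepend. Next row=LF[6]=1
  step 7: row=1, L[1]='x', prepend. Next row=LF[1]=3
Reversed output: xYyyxx$

Answer: xYyyxx$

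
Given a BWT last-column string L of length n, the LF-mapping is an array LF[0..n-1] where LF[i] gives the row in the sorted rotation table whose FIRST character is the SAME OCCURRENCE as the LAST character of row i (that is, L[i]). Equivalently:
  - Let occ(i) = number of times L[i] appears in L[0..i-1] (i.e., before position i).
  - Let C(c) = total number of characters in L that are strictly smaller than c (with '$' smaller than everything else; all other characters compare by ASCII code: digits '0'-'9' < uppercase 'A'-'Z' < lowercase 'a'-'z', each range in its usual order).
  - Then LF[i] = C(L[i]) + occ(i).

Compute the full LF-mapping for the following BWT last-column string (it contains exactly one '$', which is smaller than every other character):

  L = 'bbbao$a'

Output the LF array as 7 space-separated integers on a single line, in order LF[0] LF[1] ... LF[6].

Char counts: '$':1, 'a':2, 'b':3, 'o':1
C (first-col start): C('$')=0, C('a')=1, C('b')=3, C('o')=6
L[0]='b': occ=0, LF[0]=C('b')+0=3+0=3
L[1]='b': occ=1, LF[1]=C('b')+1=3+1=4
L[2]='b': occ=2, LF[2]=C('b')+2=3+2=5
L[3]='a': occ=0, LF[3]=C('a')+0=1+0=1
L[4]='o': occ=0, LF[4]=C('o')+0=6+0=6
L[5]='$': occ=0, LF[5]=C('$')+0=0+0=0
L[6]='a': occ=1, LF[6]=C('a')+1=1+1=2

Answer: 3 4 5 1 6 0 2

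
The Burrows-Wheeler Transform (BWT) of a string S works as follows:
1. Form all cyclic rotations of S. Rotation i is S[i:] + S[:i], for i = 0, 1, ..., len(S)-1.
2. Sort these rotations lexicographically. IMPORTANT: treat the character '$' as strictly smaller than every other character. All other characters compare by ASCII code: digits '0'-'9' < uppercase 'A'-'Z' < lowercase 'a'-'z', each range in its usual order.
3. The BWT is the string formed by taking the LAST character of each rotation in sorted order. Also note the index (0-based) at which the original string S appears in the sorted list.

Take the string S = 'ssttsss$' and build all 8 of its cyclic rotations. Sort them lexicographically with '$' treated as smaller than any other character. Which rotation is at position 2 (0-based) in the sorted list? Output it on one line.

Answer: ss$sstts

Derivation:
All 8 rotations (rotation i = S[i:]+S[:i]):
  rot[0] = ssttsss$
  rot[1] = sttsss$s
  rot[2] = ttsss$ss
  rot[3] = tsss$sst
  rot[4] = sss$sstt
  rot[5] = ss$sstts
  rot[6] = s$ssttss
  rot[7] = $ssttsss
Sorted (with $ < everything):
  sorted[0] = $ssttsss
  sorted[1] = s$ssttss
  sorted[2] = ss$sstts
  sorted[3] = sss$sstt
  sorted[4] = ssttsss$
  sorted[5] = sttsss$s
  sorted[6] = tsss$sst
  sorted[7] = ttsss$ss
sorted[2] = ss$sstts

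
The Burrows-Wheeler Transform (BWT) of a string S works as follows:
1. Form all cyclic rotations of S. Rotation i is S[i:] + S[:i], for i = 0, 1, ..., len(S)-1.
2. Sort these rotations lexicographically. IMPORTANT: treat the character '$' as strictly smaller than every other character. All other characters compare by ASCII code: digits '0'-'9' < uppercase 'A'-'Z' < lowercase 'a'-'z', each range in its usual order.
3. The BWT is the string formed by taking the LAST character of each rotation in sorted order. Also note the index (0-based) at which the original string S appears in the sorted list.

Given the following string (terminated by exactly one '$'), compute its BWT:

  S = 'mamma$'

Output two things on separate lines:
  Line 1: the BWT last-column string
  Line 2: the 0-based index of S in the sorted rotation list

All 6 rotations (rotation i = S[i:]+S[:i]):
  rot[0] = mamma$
  rot[1] = amma$m
  rot[2] = mma$ma
  rot[3] = ma$mam
  rot[4] = a$mamm
  rot[5] = $mamma
Sorted (with $ < everything):
  sorted[0] = $mamma  (last char: 'a')
  sorted[1] = a$mamm  (last char: 'm')
  sorted[2] = amma$m  (last char: 'm')
  sorted[3] = ma$mam  (last char: 'm')
  sorted[4] = mamma$  (last char: '$')
  sorted[5] = mma$ma  (last char: 'a')
Last column: ammm$a
Original string S is at sorted index 4

Answer: ammm$a
4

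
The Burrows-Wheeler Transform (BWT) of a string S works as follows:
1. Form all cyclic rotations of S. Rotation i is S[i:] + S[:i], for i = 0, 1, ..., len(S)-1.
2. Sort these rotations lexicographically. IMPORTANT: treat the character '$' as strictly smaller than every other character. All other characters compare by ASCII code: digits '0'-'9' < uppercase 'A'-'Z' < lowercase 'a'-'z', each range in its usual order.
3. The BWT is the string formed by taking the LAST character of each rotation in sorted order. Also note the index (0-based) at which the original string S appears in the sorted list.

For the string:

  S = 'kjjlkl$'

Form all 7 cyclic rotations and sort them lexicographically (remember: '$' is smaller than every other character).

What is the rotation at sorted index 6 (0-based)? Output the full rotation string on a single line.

All 7 rotations (rotation i = S[i:]+S[:i]):
  rot[0] = kjjlkl$
  rot[1] = jjlkl$k
  rot[2] = jlkl$kj
  rot[3] = lkl$kjj
  rot[4] = kl$kjjl
  rot[5] = l$kjjlk
  rot[6] = $kjjlkl
Sorted (with $ < everything):
  sorted[0] = $kjjlkl
  sorted[1] = jjlkl$k
  sorted[2] = jlkl$kj
  sorted[3] = kjjlkl$
  sorted[4] = kl$kjjl
  sorted[5] = l$kjjlk
  sorted[6] = lkl$kjj
sorted[6] = lkl$kjj

Answer: lkl$kjj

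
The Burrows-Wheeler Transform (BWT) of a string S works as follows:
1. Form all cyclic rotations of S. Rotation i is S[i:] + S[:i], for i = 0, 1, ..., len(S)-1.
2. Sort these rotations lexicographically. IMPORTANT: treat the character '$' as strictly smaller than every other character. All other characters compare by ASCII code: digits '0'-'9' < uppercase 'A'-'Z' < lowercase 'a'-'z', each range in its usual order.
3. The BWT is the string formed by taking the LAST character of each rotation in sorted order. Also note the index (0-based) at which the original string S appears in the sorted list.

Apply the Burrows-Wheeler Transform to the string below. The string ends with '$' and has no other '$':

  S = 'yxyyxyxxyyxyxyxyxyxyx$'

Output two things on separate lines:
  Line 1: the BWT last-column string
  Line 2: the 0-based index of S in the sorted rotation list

Answer: xyyyyyyyyyxxxxyxxxy$xx
19

Derivation:
All 22 rotations (rotation i = S[i:]+S[:i]):
  rot[0] = yxyyxyxxyyxyxyxyxyxyx$
  rot[1] = xyyxyxxyyxyxyxyxyxyx$y
  rot[2] = yyxyxxyyxyxyxyxyxyx$yx
  rot[3] = yxyxxyyxyxyxyxyxyx$yxy
  rot[4] = xyxxyyxyxyxyxyxyx$yxyy
  rot[5] = yxxyyxyxyxyxyxyx$yxyyx
  rot[6] = xxyyxyxyxyxyxyx$yxyyxy
  rot[7] = xyyxyxyxyxyxyx$yxyyxyx
  rot[8] = yyxyxyxyxyxyx$yxyyxyxx
  rot[9] = yxyxyxyxyxyx$yxyyxyxxy
  rot[10] = xyxyxyxyxyx$yxyyxyxxyy
  rot[11] = yxyxyxyxyx$yxyyxyxxyyx
  rot[12] = xyxyxyxyx$yxyyxyxxyyxy
  rot[13] = yxyxyxyx$yxyyxyxxyyxyx
  rot[14] = xyxyxyx$yxyyxyxxyyxyxy
  rot[15] = yxyxyx$yxyyxyxxyyxyxyx
  rot[16] = xyxyx$yxyyxyxxyyxyxyxy
  rot[17] = yxyx$yxyyxyxxyyxyxyxyx
  rot[18] = xyx$yxyyxyxxyyxyxyxyxy
  rot[19] = yx$yxyyxyxxyyxyxyxyxyx
  rot[20] = x$yxyyxyxxyyxyxyxyxyxy
  rot[21] = $yxyyxyxxyyxyxyxyxyxyx
Sorted (with $ < everything):
  sorted[0] = $yxyyxyxxyyxyxyxyxyxyx  (last char: 'x')
  sorted[1] = x$yxyyxyxxyyxyxyxyxyxy  (last char: 'y')
  sorted[2] = xxyyxyxyxyxyxyx$yxyyxy  (last char: 'y')
  sorted[3] = xyx$yxyyxyxxyyxyxyxyxy  (last char: 'y')
  sorted[4] = xyxxyyxyxyxyxyxyx$yxyy  (last char: 'y')
  sorted[5] = xyxyx$yxyyxyxxyyxyxyxy  (last char: 'y')
  sorted[6] = xyxyxyx$yxyyxyxxyyxyxy  (last char: 'y')
  sorted[7] = xyxyxyxyx$yxyyxyxxyyxy  (last char: 'y')
  sorted[8] = xyxyxyxyxyx$yxyyxyxxyy  (last char: 'y')
  sorted[9] = xyyxyxxyyxyxyxyxyxyx$y  (last char: 'y')
  sorted[10] = xyyxyxyxyxyxyx$yxyyxyx  (last char: 'x')
  sorted[11] = yx$yxyyxyxxyyxyxyxyxyx  (last char: 'x')
  sorted[12] = yxxyyxyxyxyxyxyx$yxyyx  (last char: 'x')
  sorted[13] = yxyx$yxyyxyxxyyxyxyxyx  (last char: 'x')
  sorted[14] = yxyxxyyxyxyxyxyxyx$yxy  (last char: 'y')
  sorted[15] = yxyxyx$yxyyxyxxyyxyxyx  (last char: 'x')
  sorted[16] = yxyxyxyx$yxyyxyxxyyxyx  (last char: 'x')
  sorted[17] = yxyxyxyxyx$yxyyxyxxyyx  (last char: 'x')
  sorted[18] = yxyxyxyxyxyx$yxyyxyxxy  (last char: 'y')
  sorted[19] = yxyyxyxxyyxyxyxyxyxyx$  (last char: '$')
  sorted[20] = yyxyxxyyxyxyxyxyxyx$yx  (last char: 'x')
  sorted[21] = yyxyxyxyxyxyx$yxyyxyxx  (last char: 'x')
Last column: xyyyyyyyyyxxxxyxxxy$xx
Original string S is at sorted index 19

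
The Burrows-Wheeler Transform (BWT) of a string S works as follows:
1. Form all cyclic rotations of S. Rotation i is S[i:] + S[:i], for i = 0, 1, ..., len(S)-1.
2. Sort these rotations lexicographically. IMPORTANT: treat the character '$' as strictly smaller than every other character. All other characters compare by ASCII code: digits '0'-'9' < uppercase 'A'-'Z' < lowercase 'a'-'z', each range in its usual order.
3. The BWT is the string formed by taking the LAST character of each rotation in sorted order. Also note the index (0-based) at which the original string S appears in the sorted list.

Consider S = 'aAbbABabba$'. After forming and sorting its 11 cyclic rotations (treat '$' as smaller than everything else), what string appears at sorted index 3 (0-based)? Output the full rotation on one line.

All 11 rotations (rotation i = S[i:]+S[:i]):
  rot[0] = aAbbABabba$
  rot[1] = AbbABabba$a
  rot[2] = bbABabba$aA
  rot[3] = bABabba$aAb
  rot[4] = ABabba$aAbb
  rot[5] = Babba$aAbbA
  rot[6] = abba$aAbbAB
  rot[7] = bba$aAbbABa
  rot[8] = ba$aAbbABab
  rot[9] = a$aAbbABabb
  rot[10] = $aAbbABabba
Sorted (with $ < everything):
  sorted[0] = $aAbbABabba
  sorted[1] = ABabba$aAbb
  sorted[2] = AbbABabba$a
  sorted[3] = Babba$aAbbA
  sorted[4] = a$aAbbABabb
  sorted[5] = aAbbABabba$
  sorted[6] = abba$aAbbAB
  sorted[7] = bABabba$aAb
  sorted[8] = ba$aAbbABab
  sorted[9] = bbABabba$aA
  sorted[10] = bba$aAbbABa
sorted[3] = Babba$aAbbA

Answer: Babba$aAbbA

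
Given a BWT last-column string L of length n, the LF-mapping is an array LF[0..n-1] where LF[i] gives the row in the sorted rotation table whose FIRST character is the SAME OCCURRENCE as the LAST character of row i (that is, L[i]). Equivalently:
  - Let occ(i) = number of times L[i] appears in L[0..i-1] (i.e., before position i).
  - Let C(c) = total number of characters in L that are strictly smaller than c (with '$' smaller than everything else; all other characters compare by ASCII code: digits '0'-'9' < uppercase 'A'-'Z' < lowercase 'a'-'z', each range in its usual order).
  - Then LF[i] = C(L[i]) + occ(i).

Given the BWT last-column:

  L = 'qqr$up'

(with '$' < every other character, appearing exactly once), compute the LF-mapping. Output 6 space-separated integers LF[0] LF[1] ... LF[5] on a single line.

Answer: 2 3 4 0 5 1

Derivation:
Char counts: '$':1, 'p':1, 'q':2, 'r':1, 'u':1
C (first-col start): C('$')=0, C('p')=1, C('q')=2, C('r')=4, C('u')=5
L[0]='q': occ=0, LF[0]=C('q')+0=2+0=2
L[1]='q': occ=1, LF[1]=C('q')+1=2+1=3
L[2]='r': occ=0, LF[2]=C('r')+0=4+0=4
L[3]='$': occ=0, LF[3]=C('$')+0=0+0=0
L[4]='u': occ=0, LF[4]=C('u')+0=5+0=5
L[5]='p': occ=0, LF[5]=C('p')+0=1+0=1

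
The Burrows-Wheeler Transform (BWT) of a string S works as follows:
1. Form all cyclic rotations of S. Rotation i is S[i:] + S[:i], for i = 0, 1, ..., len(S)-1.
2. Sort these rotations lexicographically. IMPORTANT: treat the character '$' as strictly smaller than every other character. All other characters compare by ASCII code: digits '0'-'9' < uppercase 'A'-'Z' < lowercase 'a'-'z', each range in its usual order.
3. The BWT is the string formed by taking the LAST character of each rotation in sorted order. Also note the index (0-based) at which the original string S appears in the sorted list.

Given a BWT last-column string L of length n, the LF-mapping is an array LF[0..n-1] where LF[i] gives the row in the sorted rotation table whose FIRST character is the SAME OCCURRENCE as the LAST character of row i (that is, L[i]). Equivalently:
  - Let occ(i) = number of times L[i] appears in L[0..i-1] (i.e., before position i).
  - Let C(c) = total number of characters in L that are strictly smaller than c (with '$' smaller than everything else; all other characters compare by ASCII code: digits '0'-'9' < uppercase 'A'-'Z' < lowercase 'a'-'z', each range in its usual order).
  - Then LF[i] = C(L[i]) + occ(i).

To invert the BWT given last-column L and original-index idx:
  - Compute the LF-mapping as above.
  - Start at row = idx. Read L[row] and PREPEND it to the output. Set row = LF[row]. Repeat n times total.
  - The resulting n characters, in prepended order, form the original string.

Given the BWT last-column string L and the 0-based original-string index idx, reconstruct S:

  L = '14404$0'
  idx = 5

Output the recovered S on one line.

Answer: 404401$

Derivation:
LF mapping: 3 4 5 1 6 0 2
Walk LF starting at row 5, prepending L[row]:
  step 1: row=5, L[5]='$', prepend. Next row=LF[5]=0
  step 2: row=0, L[0]='1', prepend. Next row=LF[0]=3
  step 3: row=3, L[3]='0', prepend. Next row=LF[3]=1
  step 4: row=1, L[1]='4', prepend. Next row=LF[1]=4
  step 5: row=4, L[4]='4', prepend. Next row=LF[4]=6
  step 6: row=6, L[6]='0', prepend. Next row=LF[6]=2
  step 7: row=2, L[2]='4', prepend. Next row=LF[2]=5
Reversed output: 404401$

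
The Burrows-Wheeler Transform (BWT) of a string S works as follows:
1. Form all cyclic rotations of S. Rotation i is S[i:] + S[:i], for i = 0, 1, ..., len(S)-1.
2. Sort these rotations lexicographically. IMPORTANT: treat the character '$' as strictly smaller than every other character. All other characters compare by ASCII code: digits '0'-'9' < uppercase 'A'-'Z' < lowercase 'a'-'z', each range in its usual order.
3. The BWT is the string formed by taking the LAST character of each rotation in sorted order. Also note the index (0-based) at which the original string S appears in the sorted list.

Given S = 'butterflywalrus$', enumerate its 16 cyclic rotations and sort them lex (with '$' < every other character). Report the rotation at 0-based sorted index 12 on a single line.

Answer: us$butterflywalr

Derivation:
All 16 rotations (rotation i = S[i:]+S[:i]):
  rot[0] = butterflywalrus$
  rot[1] = utterflywalrus$b
  rot[2] = tterflywalrus$bu
  rot[3] = terflywalrus$but
  rot[4] = erflywalrus$butt
  rot[5] = rflywalrus$butte
  rot[6] = flywalrus$butter
  rot[7] = lywalrus$butterf
  rot[8] = ywalrus$butterfl
  rot[9] = walrus$butterfly
  rot[10] = alrus$butterflyw
  rot[11] = lrus$butterflywa
  rot[12] = rus$butterflywal
  rot[13] = us$butterflywalr
  rot[14] = s$butterflywalru
  rot[15] = $butterflywalrus
Sorted (with $ < everything):
  sorted[0] = $butterflywalrus
  sorted[1] = alrus$butterflyw
  sorted[2] = butterflywalrus$
  sorted[3] = erflywalrus$butt
  sorted[4] = flywalrus$butter
  sorted[5] = lrus$butterflywa
  sorted[6] = lywalrus$butterf
  sorted[7] = rflywalrus$butte
  sorted[8] = rus$butterflywal
  sorted[9] = s$butterflywalru
  sorted[10] = terflywalrus$but
  sorted[11] = tterflywalrus$bu
  sorted[12] = us$butterflywalr
  sorted[13] = utterflywalrus$b
  sorted[14] = walrus$butterfly
  sorted[15] = ywalrus$butterfl
sorted[12] = us$butterflywalr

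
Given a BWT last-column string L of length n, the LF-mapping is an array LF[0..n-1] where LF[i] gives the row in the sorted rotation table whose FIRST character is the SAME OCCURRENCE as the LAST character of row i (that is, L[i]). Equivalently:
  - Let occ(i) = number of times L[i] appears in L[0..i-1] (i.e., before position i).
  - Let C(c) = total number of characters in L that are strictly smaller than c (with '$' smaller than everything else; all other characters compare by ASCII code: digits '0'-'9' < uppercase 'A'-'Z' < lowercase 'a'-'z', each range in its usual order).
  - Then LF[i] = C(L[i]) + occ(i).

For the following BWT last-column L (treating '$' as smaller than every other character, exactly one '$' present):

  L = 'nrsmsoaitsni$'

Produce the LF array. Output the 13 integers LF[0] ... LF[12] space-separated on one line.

Answer: 5 8 9 4 10 7 1 2 12 11 6 3 0

Derivation:
Char counts: '$':1, 'a':1, 'i':2, 'm':1, 'n':2, 'o':1, 'r':1, 's':3, 't':1
C (first-col start): C('$')=0, C('a')=1, C('i')=2, C('m')=4, C('n')=5, C('o')=7, C('r')=8, C('s')=9, C('t')=12
L[0]='n': occ=0, LF[0]=C('n')+0=5+0=5
L[1]='r': occ=0, LF[1]=C('r')+0=8+0=8
L[2]='s': occ=0, LF[2]=C('s')+0=9+0=9
L[3]='m': occ=0, LF[3]=C('m')+0=4+0=4
L[4]='s': occ=1, LF[4]=C('s')+1=9+1=10
L[5]='o': occ=0, LF[5]=C('o')+0=7+0=7
L[6]='a': occ=0, LF[6]=C('a')+0=1+0=1
L[7]='i': occ=0, LF[7]=C('i')+0=2+0=2
L[8]='t': occ=0, LF[8]=C('t')+0=12+0=12
L[9]='s': occ=2, LF[9]=C('s')+2=9+2=11
L[10]='n': occ=1, LF[10]=C('n')+1=5+1=6
L[11]='i': occ=1, LF[11]=C('i')+1=2+1=3
L[12]='$': occ=0, LF[12]=C('$')+0=0+0=0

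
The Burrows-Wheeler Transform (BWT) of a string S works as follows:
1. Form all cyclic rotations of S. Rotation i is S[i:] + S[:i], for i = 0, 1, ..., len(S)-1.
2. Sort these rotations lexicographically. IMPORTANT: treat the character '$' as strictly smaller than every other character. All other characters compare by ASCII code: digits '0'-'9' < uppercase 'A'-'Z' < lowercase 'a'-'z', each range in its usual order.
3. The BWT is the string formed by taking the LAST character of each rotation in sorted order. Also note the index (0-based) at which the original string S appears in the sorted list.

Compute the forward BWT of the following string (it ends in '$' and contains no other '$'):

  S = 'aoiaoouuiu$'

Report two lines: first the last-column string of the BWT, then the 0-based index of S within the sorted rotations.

Answer: u$iouaaoiuo
1

Derivation:
All 11 rotations (rotation i = S[i:]+S[:i]):
  rot[0] = aoiaoouuiu$
  rot[1] = oiaoouuiu$a
  rot[2] = iaoouuiu$ao
  rot[3] = aoouuiu$aoi
  rot[4] = oouuiu$aoia
  rot[5] = ouuiu$aoiao
  rot[6] = uuiu$aoiaoo
  rot[7] = uiu$aoiaoou
  rot[8] = iu$aoiaoouu
  rot[9] = u$aoiaoouui
  rot[10] = $aoiaoouuiu
Sorted (with $ < everything):
  sorted[0] = $aoiaoouuiu  (last char: 'u')
  sorted[1] = aoiaoouuiu$  (last char: '$')
  sorted[2] = aoouuiu$aoi  (last char: 'i')
  sorted[3] = iaoouuiu$ao  (last char: 'o')
  sorted[4] = iu$aoiaoouu  (last char: 'u')
  sorted[5] = oiaoouuiu$a  (last char: 'a')
  sorted[6] = oouuiu$aoia  (last char: 'a')
  sorted[7] = ouuiu$aoiao  (last char: 'o')
  sorted[8] = u$aoiaoouui  (last char: 'i')
  sorted[9] = uiu$aoiaoou  (last char: 'u')
  sorted[10] = uuiu$aoiaoo  (last char: 'o')
Last column: u$iouaaoiuo
Original string S is at sorted index 1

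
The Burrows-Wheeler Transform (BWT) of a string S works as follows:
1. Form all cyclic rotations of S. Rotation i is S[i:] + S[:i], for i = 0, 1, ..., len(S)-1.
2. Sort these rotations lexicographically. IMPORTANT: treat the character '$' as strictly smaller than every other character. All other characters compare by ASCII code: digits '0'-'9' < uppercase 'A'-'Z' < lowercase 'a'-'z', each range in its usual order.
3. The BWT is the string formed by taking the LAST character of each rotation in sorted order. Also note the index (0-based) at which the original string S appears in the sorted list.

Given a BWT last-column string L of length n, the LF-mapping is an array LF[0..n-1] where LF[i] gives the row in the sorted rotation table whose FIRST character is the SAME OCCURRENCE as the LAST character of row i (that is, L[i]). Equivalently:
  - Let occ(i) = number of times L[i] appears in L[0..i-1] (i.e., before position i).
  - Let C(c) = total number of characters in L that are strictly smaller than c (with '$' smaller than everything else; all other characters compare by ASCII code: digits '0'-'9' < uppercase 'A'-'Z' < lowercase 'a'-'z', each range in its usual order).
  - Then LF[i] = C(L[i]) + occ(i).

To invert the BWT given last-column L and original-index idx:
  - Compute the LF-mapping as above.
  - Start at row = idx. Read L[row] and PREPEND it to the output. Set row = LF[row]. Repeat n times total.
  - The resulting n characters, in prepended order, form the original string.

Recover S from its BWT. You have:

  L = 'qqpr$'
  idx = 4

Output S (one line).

LF mapping: 2 3 1 4 0
Walk LF starting at row 4, prepending L[row]:
  step 1: row=4, L[4]='$', prepend. Next row=LF[4]=0
  step 2: row=0, L[0]='q', prepend. Next row=LF[0]=2
  step 3: row=2, L[2]='p', prepend. Next row=LF[2]=1
  step 4: row=1, L[1]='q', prepend. Next row=LF[1]=3
  step 5: row=3, L[3]='r', prepend. Next row=LF[3]=4
Reversed output: rqpq$

Answer: rqpq$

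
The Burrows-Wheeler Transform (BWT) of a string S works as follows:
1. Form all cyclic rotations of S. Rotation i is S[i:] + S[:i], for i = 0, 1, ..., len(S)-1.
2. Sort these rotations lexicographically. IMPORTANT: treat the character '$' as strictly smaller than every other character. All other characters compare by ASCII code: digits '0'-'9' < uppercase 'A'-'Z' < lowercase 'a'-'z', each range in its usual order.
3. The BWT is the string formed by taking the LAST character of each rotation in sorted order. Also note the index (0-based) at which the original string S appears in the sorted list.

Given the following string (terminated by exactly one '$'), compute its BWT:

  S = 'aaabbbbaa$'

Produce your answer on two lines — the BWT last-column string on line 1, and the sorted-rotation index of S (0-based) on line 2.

Answer: aab$aabbba
3

Derivation:
All 10 rotations (rotation i = S[i:]+S[:i]):
  rot[0] = aaabbbbaa$
  rot[1] = aabbbbaa$a
  rot[2] = abbbbaa$aa
  rot[3] = bbbbaa$aaa
  rot[4] = bbbaa$aaab
  rot[5] = bbaa$aaabb
  rot[6] = baa$aaabbb
  rot[7] = aa$aaabbbb
  rot[8] = a$aaabbbba
  rot[9] = $aaabbbbaa
Sorted (with $ < everything):
  sorted[0] = $aaabbbbaa  (last char: 'a')
  sorted[1] = a$aaabbbba  (last char: 'a')
  sorted[2] = aa$aaabbbb  (last char: 'b')
  sorted[3] = aaabbbbaa$  (last char: '$')
  sorted[4] = aabbbbaa$a  (last char: 'a')
  sorted[5] = abbbbaa$aa  (last char: 'a')
  sorted[6] = baa$aaabbb  (last char: 'b')
  sorted[7] = bbaa$aaabb  (last char: 'b')
  sorted[8] = bbbaa$aaab  (last char: 'b')
  sorted[9] = bbbbaa$aaa  (last char: 'a')
Last column: aab$aabbba
Original string S is at sorted index 3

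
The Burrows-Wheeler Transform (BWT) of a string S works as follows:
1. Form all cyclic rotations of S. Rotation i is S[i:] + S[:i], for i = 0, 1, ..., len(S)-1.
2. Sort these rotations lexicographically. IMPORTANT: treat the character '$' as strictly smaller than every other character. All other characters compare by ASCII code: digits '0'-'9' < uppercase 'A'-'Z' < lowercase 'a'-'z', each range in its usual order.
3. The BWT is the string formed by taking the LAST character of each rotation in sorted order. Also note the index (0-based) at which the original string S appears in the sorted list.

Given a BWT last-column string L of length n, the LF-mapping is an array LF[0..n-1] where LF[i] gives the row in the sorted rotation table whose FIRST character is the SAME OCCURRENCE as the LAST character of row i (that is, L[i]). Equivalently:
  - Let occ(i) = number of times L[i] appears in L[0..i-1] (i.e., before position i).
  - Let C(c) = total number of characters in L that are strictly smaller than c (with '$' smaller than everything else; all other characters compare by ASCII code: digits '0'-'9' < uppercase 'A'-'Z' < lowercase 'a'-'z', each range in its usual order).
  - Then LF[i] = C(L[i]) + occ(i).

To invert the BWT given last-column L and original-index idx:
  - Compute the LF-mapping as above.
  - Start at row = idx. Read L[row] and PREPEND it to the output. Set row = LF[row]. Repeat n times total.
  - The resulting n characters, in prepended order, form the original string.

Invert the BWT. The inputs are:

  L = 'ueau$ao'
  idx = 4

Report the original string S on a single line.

LF mapping: 5 3 1 6 0 2 4
Walk LF starting at row 4, prepending L[row]:
  step 1: row=4, L[4]='$', prepend. Next row=LF[4]=0
  step 2: row=0, L[0]='u', prepend. Next row=LF[0]=5
  step 3: row=5, L[5]='a', prepend. Next row=LF[5]=2
  step 4: row=2, L[2]='a', prepend. Next row=LF[2]=1
  step 5: row=1, L[1]='e', prepend. Next row=LF[1]=3
  step 6: row=3, L[3]='u', prepend. Next row=LF[3]=6
  step 7: row=6, L[6]='o', prepend. Next row=LF[6]=4
Reversed output: oueaau$

Answer: oueaau$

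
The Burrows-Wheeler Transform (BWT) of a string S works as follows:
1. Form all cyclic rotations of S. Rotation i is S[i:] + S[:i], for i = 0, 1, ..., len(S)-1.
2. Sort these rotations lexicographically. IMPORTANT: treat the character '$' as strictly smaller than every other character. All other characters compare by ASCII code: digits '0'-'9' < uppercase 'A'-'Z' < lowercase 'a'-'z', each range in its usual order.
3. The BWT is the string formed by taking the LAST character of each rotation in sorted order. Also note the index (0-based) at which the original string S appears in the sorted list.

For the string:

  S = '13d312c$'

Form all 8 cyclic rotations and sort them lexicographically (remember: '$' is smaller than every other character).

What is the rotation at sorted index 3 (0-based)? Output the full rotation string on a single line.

All 8 rotations (rotation i = S[i:]+S[:i]):
  rot[0] = 13d312c$
  rot[1] = 3d312c$1
  rot[2] = d312c$13
  rot[3] = 312c$13d
  rot[4] = 12c$13d3
  rot[5] = 2c$13d31
  rot[6] = c$13d312
  rot[7] = $13d312c
Sorted (with $ < everything):
  sorted[0] = $13d312c
  sorted[1] = 12c$13d3
  sorted[2] = 13d312c$
  sorted[3] = 2c$13d31
  sorted[4] = 312c$13d
  sorted[5] = 3d312c$1
  sorted[6] = c$13d312
  sorted[7] = d312c$13
sorted[3] = 2c$13d31

Answer: 2c$13d31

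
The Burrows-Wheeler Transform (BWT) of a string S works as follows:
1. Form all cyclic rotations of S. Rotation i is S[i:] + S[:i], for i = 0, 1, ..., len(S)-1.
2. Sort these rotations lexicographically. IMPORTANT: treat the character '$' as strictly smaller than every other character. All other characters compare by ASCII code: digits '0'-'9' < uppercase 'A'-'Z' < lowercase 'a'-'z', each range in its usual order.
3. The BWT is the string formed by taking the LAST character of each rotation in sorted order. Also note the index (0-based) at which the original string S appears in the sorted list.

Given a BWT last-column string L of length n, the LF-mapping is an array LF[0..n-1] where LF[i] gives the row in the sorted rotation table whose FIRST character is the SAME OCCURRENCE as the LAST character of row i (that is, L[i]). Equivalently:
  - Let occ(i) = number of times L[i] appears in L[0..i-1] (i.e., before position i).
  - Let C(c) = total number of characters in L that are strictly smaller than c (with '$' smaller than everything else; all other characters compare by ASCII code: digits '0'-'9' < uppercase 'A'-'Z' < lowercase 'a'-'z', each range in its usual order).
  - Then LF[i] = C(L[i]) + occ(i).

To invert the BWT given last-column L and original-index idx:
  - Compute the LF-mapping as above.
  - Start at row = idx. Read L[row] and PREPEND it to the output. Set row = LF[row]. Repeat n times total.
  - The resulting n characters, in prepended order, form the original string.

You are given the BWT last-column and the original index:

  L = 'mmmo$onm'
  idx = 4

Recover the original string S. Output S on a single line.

LF mapping: 1 2 3 6 0 7 5 4
Walk LF starting at row 4, prepending L[row]:
  step 1: row=4, L[4]='$', prepend. Next row=LF[4]=0
  step 2: row=0, L[0]='m', prepend. Next row=LF[0]=1
  step 3: row=1, L[1]='m', prepend. Next row=LF[1]=2
  step 4: row=2, L[2]='m', prepend. Next row=LF[2]=3
  step 5: row=3, L[3]='o', prepend. Next row=LF[3]=6
  step 6: row=6, L[6]='n', prepend. Next row=LF[6]=5
  step 7: row=5, L[5]='o', prepend. Next row=LF[5]=7
  step 8: row=7, L[7]='m', prepend. Next row=LF[7]=4
Reversed output: monommm$

Answer: monommm$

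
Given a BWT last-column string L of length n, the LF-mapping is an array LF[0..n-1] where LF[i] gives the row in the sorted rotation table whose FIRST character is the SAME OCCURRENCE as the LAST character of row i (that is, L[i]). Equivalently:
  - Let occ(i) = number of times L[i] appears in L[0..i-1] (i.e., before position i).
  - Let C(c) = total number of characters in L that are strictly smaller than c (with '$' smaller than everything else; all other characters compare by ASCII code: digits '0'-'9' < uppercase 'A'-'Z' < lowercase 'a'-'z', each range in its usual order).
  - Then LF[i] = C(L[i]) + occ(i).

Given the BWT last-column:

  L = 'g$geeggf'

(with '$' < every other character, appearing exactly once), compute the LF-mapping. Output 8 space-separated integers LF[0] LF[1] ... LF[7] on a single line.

Answer: 4 0 5 1 2 6 7 3

Derivation:
Char counts: '$':1, 'e':2, 'f':1, 'g':4
C (first-col start): C('$')=0, C('e')=1, C('f')=3, C('g')=4
L[0]='g': occ=0, LF[0]=C('g')+0=4+0=4
L[1]='$': occ=0, LF[1]=C('$')+0=0+0=0
L[2]='g': occ=1, LF[2]=C('g')+1=4+1=5
L[3]='e': occ=0, LF[3]=C('e')+0=1+0=1
L[4]='e': occ=1, LF[4]=C('e')+1=1+1=2
L[5]='g': occ=2, LF[5]=C('g')+2=4+2=6
L[6]='g': occ=3, LF[6]=C('g')+3=4+3=7
L[7]='f': occ=0, LF[7]=C('f')+0=3+0=3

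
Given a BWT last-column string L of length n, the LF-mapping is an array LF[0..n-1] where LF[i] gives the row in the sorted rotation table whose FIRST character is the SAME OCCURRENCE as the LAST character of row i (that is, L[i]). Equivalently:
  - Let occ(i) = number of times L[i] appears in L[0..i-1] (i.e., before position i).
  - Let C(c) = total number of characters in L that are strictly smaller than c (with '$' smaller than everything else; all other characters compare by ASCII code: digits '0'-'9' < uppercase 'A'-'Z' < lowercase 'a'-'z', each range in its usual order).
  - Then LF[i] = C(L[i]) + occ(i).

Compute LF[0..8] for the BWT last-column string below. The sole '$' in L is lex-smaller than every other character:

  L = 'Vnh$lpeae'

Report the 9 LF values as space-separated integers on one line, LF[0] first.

Answer: 1 7 5 0 6 8 3 2 4

Derivation:
Char counts: '$':1, 'V':1, 'a':1, 'e':2, 'h':1, 'l':1, 'n':1, 'p':1
C (first-col start): C('$')=0, C('V')=1, C('a')=2, C('e')=3, C('h')=5, C('l')=6, C('n')=7, C('p')=8
L[0]='V': occ=0, LF[0]=C('V')+0=1+0=1
L[1]='n': occ=0, LF[1]=C('n')+0=7+0=7
L[2]='h': occ=0, LF[2]=C('h')+0=5+0=5
L[3]='$': occ=0, LF[3]=C('$')+0=0+0=0
L[4]='l': occ=0, LF[4]=C('l')+0=6+0=6
L[5]='p': occ=0, LF[5]=C('p')+0=8+0=8
L[6]='e': occ=0, LF[6]=C('e')+0=3+0=3
L[7]='a': occ=0, LF[7]=C('a')+0=2+0=2
L[8]='e': occ=1, LF[8]=C('e')+1=3+1=4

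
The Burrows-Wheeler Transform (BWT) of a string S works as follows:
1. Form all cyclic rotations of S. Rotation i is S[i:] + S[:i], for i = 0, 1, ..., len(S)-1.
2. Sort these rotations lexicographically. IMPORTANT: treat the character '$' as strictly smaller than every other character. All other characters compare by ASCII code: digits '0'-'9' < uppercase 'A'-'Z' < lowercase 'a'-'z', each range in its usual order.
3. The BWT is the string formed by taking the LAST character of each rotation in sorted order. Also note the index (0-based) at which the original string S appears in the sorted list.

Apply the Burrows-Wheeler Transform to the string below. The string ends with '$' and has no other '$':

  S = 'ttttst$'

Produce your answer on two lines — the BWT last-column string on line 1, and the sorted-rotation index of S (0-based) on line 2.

All 7 rotations (rotation i = S[i:]+S[:i]):
  rot[0] = ttttst$
  rot[1] = tttst$t
  rot[2] = ttst$tt
  rot[3] = tst$ttt
  rot[4] = st$tttt
  rot[5] = t$tttts
  rot[6] = $ttttst
Sorted (with $ < everything):
  sorted[0] = $ttttst  (last char: 't')
  sorted[1] = st$tttt  (last char: 't')
  sorted[2] = t$tttts  (last char: 's')
  sorted[3] = tst$ttt  (last char: 't')
  sorted[4] = ttst$tt  (last char: 't')
  sorted[5] = tttst$t  (last char: 't')
  sorted[6] = ttttst$  (last char: '$')
Last column: ttsttt$
Original string S is at sorted index 6

Answer: ttsttt$
6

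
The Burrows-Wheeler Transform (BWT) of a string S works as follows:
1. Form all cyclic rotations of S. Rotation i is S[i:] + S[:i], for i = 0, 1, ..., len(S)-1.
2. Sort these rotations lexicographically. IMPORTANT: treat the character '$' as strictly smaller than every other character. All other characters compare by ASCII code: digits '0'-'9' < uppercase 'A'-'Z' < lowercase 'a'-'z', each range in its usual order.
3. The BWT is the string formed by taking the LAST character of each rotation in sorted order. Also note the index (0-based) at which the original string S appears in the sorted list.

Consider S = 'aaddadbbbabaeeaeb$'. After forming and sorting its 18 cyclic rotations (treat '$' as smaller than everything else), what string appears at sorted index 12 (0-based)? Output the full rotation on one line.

Answer: dadbbbabaeeaeb$aad

Derivation:
All 18 rotations (rotation i = S[i:]+S[:i]):
  rot[0] = aaddadbbbabaeeaeb$
  rot[1] = addadbbbabaeeaeb$a
  rot[2] = ddadbbbabaeeaeb$aa
  rot[3] = dadbbbabaeeaeb$aad
  rot[4] = adbbbabaeeaeb$aadd
  rot[5] = dbbbabaeeaeb$aadda
  rot[6] = bbbabaeeaeb$aaddad
  rot[7] = bbabaeeaeb$aaddadb
  rot[8] = babaeeaeb$aaddadbb
  rot[9] = abaeeaeb$aaddadbbb
  rot[10] = baeeaeb$aaddadbbba
  rot[11] = aeeaeb$aaddadbbbab
  rot[12] = eeaeb$aaddadbbbaba
  rot[13] = eaeb$aaddadbbbabae
  rot[14] = aeb$aaddadbbbabaee
  rot[15] = eb$aaddadbbbabaeea
  rot[16] = b$aaddadbbbabaeeae
  rot[17] = $aaddadbbbabaeeaeb
Sorted (with $ < everything):
  sorted[0] = $aaddadbbbabaeeaeb
  sorted[1] = aaddadbbbabaeeaeb$
  sorted[2] = abaeeaeb$aaddadbbb
  sorted[3] = adbbbabaeeaeb$aadd
  sorted[4] = addadbbbabaeeaeb$a
  sorted[5] = aeb$aaddadbbbabaee
  sorted[6] = aeeaeb$aaddadbbbab
  sorted[7] = b$aaddadbbbabaeeae
  sorted[8] = babaeeaeb$aaddadbb
  sorted[9] = baeeaeb$aaddadbbba
  sorted[10] = bbabaeeaeb$aaddadb
  sorted[11] = bbbabaeeaeb$aaddad
  sorted[12] = dadbbbabaeeaeb$aad
  sorted[13] = dbbbabaeeaeb$aadda
  sorted[14] = ddadbbbabaeeaeb$aa
  sorted[15] = eaeb$aaddadbbbabae
  sorted[16] = eb$aaddadbbbabaeea
  sorted[17] = eeaeb$aaddadbbbaba
sorted[12] = dadbbbabaeeaeb$aad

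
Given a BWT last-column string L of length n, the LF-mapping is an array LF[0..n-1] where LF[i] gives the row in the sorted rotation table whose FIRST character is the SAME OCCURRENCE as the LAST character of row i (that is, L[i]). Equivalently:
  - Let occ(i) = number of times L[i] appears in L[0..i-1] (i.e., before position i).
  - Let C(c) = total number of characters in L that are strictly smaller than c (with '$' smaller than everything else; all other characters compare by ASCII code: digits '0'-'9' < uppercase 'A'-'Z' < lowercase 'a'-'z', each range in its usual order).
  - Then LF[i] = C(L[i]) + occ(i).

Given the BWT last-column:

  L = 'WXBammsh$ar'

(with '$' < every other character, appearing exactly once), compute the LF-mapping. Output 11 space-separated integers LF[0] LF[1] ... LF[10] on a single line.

Answer: 2 3 1 4 7 8 10 6 0 5 9

Derivation:
Char counts: '$':1, 'B':1, 'W':1, 'X':1, 'a':2, 'h':1, 'm':2, 'r':1, 's':1
C (first-col start): C('$')=0, C('B')=1, C('W')=2, C('X')=3, C('a')=4, C('h')=6, C('m')=7, C('r')=9, C('s')=10
L[0]='W': occ=0, LF[0]=C('W')+0=2+0=2
L[1]='X': occ=0, LF[1]=C('X')+0=3+0=3
L[2]='B': occ=0, LF[2]=C('B')+0=1+0=1
L[3]='a': occ=0, LF[3]=C('a')+0=4+0=4
L[4]='m': occ=0, LF[4]=C('m')+0=7+0=7
L[5]='m': occ=1, LF[5]=C('m')+1=7+1=8
L[6]='s': occ=0, LF[6]=C('s')+0=10+0=10
L[7]='h': occ=0, LF[7]=C('h')+0=6+0=6
L[8]='$': occ=0, LF[8]=C('$')+0=0+0=0
L[9]='a': occ=1, LF[9]=C('a')+1=4+1=5
L[10]='r': occ=0, LF[10]=C('r')+0=9+0=9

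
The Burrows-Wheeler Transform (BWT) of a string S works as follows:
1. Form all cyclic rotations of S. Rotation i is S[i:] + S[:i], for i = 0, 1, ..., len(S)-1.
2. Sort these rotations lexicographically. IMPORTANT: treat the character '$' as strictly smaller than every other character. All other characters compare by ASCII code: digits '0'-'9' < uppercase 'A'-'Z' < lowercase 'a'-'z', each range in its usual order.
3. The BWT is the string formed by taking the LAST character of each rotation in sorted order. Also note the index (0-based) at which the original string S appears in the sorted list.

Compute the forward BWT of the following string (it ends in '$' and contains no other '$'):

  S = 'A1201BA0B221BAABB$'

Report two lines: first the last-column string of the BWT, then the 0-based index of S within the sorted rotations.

All 18 rotations (rotation i = S[i:]+S[:i]):
  rot[0] = A1201BA0B221BAABB$
  rot[1] = 1201BA0B221BAABB$A
  rot[2] = 201BA0B221BAABB$A1
  rot[3] = 01BA0B221BAABB$A12
  rot[4] = 1BA0B221BAABB$A120
  rot[5] = BA0B221BAABB$A1201
  rot[6] = A0B221BAABB$A1201B
  rot[7] = 0B221BAABB$A1201BA
  rot[8] = B221BAABB$A1201BA0
  rot[9] = 221BAABB$A1201BA0B
  rot[10] = 21BAABB$A1201BA0B2
  rot[11] = 1BAABB$A1201BA0B22
  rot[12] = BAABB$A1201BA0B221
  rot[13] = AABB$A1201BA0B221B
  rot[14] = ABB$A1201BA0B221BA
  rot[15] = BB$A1201BA0B221BAA
  rot[16] = B$A1201BA0B221BAAB
  rot[17] = $A1201BA0B221BAABB
Sorted (with $ < everything):
  sorted[0] = $A1201BA0B221BAABB  (last char: 'B')
  sorted[1] = 01BA0B221BAABB$A12  (last char: '2')
  sorted[2] = 0B221BAABB$A1201BA  (last char: 'A')
  sorted[3] = 1201BA0B221BAABB$A  (last char: 'A')
  sorted[4] = 1BA0B221BAABB$A120  (last char: '0')
  sorted[5] = 1BAABB$A1201BA0B22  (last char: '2')
  sorted[6] = 201BA0B221BAABB$A1  (last char: '1')
  sorted[7] = 21BAABB$A1201BA0B2  (last char: '2')
  sorted[8] = 221BAABB$A1201BA0B  (last char: 'B')
  sorted[9] = A0B221BAABB$A1201B  (last char: 'B')
  sorted[10] = A1201BA0B221BAABB$  (last char: '$')
  sorted[11] = AABB$A1201BA0B221B  (last char: 'B')
  sorted[12] = ABB$A1201BA0B221BA  (last char: 'A')
  sorted[13] = B$A1201BA0B221BAAB  (last char: 'B')
  sorted[14] = B221BAABB$A1201BA0  (last char: '0')
  sorted[15] = BA0B221BAABB$A1201  (last char: '1')
  sorted[16] = BAABB$A1201BA0B221  (last char: '1')
  sorted[17] = BB$A1201BA0B221BAA  (last char: 'A')
Last column: B2AA0212BB$BAB011A
Original string S is at sorted index 10

Answer: B2AA0212BB$BAB011A
10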